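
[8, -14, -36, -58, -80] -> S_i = 8 + -22*i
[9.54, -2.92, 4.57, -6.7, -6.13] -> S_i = Random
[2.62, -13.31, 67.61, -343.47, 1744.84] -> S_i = 2.62*(-5.08)^i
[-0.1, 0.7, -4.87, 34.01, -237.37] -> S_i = -0.10*(-6.98)^i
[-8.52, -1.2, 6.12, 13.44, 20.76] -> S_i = -8.52 + 7.32*i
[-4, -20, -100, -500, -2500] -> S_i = -4*5^i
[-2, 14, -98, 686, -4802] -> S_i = -2*-7^i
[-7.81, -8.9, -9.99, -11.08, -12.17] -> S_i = -7.81 + -1.09*i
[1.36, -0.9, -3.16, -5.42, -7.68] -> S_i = 1.36 + -2.26*i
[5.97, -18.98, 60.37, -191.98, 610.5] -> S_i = 5.97*(-3.18)^i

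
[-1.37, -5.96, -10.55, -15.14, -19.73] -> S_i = -1.37 + -4.59*i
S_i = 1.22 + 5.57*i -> [1.22, 6.79, 12.36, 17.93, 23.5]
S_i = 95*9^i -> [95, 855, 7695, 69255, 623295]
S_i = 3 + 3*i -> [3, 6, 9, 12, 15]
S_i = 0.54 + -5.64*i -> [0.54, -5.1, -10.74, -16.38, -22.02]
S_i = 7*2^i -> [7, 14, 28, 56, 112]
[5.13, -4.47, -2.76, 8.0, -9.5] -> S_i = Random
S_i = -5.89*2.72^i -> [-5.89, -16.02, -43.58, -118.53, -322.4]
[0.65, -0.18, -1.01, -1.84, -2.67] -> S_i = 0.65 + -0.83*i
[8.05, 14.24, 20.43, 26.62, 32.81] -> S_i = 8.05 + 6.19*i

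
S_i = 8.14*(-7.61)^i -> [8.14, -61.95, 471.4, -3587.39, 27300.02]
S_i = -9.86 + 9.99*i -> [-9.86, 0.13, 10.12, 20.11, 30.1]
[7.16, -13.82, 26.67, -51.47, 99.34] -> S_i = 7.16*(-1.93)^i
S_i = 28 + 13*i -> [28, 41, 54, 67, 80]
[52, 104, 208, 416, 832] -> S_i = 52*2^i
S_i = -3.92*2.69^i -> [-3.92, -10.54, -28.37, -76.3, -205.26]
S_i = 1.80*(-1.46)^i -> [1.8, -2.63, 3.84, -5.6, 8.18]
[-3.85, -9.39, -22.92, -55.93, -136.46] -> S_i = -3.85*2.44^i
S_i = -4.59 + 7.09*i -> [-4.59, 2.5, 9.59, 16.68, 23.77]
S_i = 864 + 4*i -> [864, 868, 872, 876, 880]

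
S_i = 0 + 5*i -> [0, 5, 10, 15, 20]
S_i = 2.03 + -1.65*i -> [2.03, 0.38, -1.27, -2.92, -4.57]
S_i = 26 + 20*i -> [26, 46, 66, 86, 106]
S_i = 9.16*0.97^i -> [9.16, 8.89, 8.62, 8.36, 8.11]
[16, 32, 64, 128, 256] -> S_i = 16*2^i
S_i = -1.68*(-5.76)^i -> [-1.68, 9.68, -55.74, 321.05, -1849.27]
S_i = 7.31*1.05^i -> [7.31, 7.68, 8.06, 8.46, 8.89]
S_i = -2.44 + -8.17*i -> [-2.44, -10.61, -18.78, -26.95, -35.12]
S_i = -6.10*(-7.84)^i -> [-6.1, 47.82, -374.94, 2939.53, -23045.92]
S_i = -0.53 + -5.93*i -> [-0.53, -6.46, -12.39, -18.32, -24.25]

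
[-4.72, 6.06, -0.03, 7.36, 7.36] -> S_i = Random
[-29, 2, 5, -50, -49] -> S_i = Random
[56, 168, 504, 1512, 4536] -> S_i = 56*3^i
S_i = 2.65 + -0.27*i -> [2.65, 2.38, 2.11, 1.84, 1.57]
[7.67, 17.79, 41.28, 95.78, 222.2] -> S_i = 7.67*2.32^i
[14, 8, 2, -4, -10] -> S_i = 14 + -6*i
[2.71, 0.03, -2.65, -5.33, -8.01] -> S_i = 2.71 + -2.68*i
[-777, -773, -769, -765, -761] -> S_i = -777 + 4*i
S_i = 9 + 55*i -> [9, 64, 119, 174, 229]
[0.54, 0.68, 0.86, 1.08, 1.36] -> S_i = 0.54*1.26^i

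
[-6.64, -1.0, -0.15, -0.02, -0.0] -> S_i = -6.64*0.15^i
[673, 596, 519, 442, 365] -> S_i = 673 + -77*i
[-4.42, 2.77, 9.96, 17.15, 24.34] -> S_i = -4.42 + 7.19*i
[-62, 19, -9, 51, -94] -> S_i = Random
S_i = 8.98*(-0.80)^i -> [8.98, -7.18, 5.75, -4.6, 3.68]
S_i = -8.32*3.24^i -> [-8.32, -26.96, -87.34, -282.98, -916.86]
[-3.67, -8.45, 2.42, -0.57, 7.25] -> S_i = Random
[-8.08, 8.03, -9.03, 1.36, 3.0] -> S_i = Random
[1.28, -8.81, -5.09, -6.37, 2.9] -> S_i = Random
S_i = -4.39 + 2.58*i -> [-4.39, -1.81, 0.77, 3.35, 5.93]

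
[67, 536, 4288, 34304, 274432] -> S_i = 67*8^i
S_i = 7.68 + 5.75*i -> [7.68, 13.43, 19.18, 24.93, 30.68]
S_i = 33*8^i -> [33, 264, 2112, 16896, 135168]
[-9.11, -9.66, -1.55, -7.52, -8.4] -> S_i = Random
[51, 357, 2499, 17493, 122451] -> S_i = 51*7^i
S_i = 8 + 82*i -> [8, 90, 172, 254, 336]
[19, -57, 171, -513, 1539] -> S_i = 19*-3^i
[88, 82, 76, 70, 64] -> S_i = 88 + -6*i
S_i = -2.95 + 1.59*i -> [-2.95, -1.36, 0.23, 1.82, 3.41]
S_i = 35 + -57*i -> [35, -22, -79, -136, -193]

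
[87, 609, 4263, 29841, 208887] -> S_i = 87*7^i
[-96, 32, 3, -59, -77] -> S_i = Random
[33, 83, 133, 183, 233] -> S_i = 33 + 50*i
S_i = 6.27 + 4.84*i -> [6.27, 11.11, 15.95, 20.79, 25.63]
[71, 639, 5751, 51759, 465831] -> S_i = 71*9^i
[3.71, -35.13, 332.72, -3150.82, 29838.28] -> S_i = 3.71*(-9.47)^i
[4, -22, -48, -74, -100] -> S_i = 4 + -26*i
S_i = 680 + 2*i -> [680, 682, 684, 686, 688]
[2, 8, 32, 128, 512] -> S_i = 2*4^i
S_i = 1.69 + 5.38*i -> [1.69, 7.07, 12.45, 17.83, 23.21]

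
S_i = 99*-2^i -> [99, -198, 396, -792, 1584]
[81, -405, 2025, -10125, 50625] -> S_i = 81*-5^i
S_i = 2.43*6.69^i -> [2.43, 16.26, 108.76, 727.59, 4867.55]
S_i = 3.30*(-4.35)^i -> [3.3, -14.35, 62.44, -271.63, 1181.6]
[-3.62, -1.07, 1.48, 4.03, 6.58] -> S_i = -3.62 + 2.55*i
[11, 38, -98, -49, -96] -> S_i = Random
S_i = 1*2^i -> [1, 2, 4, 8, 16]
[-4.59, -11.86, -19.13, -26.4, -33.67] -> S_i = -4.59 + -7.27*i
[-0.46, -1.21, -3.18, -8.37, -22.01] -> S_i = -0.46*2.63^i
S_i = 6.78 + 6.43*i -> [6.78, 13.21, 19.64, 26.07, 32.5]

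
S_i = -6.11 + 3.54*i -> [-6.11, -2.57, 0.97, 4.51, 8.05]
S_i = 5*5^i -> [5, 25, 125, 625, 3125]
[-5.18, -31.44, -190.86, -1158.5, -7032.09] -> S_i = -5.18*6.07^i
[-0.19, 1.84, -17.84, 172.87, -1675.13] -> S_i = -0.19*(-9.69)^i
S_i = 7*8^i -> [7, 56, 448, 3584, 28672]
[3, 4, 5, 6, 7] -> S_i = 3 + 1*i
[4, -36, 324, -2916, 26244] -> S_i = 4*-9^i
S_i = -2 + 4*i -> [-2, 2, 6, 10, 14]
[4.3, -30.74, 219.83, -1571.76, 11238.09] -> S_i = 4.30*(-7.15)^i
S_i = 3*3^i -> [3, 9, 27, 81, 243]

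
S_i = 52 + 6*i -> [52, 58, 64, 70, 76]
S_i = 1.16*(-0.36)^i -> [1.16, -0.42, 0.15, -0.05, 0.02]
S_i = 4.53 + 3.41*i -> [4.53, 7.94, 11.35, 14.76, 18.17]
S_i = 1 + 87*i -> [1, 88, 175, 262, 349]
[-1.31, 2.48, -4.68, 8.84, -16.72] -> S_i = -1.31*(-1.89)^i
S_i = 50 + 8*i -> [50, 58, 66, 74, 82]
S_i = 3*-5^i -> [3, -15, 75, -375, 1875]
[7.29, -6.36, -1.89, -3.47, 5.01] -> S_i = Random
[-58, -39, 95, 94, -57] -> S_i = Random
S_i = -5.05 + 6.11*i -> [-5.05, 1.06, 7.17, 13.28, 19.39]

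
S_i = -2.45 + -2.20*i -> [-2.45, -4.65, -6.85, -9.05, -11.25]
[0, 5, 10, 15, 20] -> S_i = 0 + 5*i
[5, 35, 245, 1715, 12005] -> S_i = 5*7^i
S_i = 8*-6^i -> [8, -48, 288, -1728, 10368]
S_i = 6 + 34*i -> [6, 40, 74, 108, 142]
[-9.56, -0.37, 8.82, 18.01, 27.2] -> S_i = -9.56 + 9.19*i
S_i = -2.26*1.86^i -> [-2.26, -4.2, -7.82, -14.54, -27.05]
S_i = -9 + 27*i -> [-9, 18, 45, 72, 99]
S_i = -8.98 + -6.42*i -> [-8.98, -15.4, -21.82, -28.24, -34.66]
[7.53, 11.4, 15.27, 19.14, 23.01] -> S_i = 7.53 + 3.87*i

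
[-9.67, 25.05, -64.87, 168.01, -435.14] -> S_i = -9.67*(-2.59)^i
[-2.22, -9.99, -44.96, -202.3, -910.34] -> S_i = -2.22*4.50^i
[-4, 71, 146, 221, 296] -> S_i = -4 + 75*i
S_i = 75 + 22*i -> [75, 97, 119, 141, 163]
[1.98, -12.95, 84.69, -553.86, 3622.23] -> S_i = 1.98*(-6.54)^i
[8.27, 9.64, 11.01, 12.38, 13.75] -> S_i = 8.27 + 1.37*i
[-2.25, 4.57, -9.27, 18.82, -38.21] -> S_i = -2.25*(-2.03)^i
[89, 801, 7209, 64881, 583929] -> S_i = 89*9^i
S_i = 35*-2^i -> [35, -70, 140, -280, 560]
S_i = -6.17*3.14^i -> [-6.17, -19.37, -60.83, -191.02, -599.8]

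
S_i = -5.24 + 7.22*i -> [-5.24, 1.98, 9.2, 16.42, 23.64]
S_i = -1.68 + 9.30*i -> [-1.68, 7.62, 16.92, 26.22, 35.52]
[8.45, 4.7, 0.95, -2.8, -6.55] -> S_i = 8.45 + -3.75*i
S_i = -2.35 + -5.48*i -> [-2.35, -7.83, -13.31, -18.79, -24.27]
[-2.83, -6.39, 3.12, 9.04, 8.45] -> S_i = Random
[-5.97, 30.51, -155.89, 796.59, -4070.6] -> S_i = -5.97*(-5.11)^i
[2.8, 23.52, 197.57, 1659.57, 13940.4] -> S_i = 2.80*8.40^i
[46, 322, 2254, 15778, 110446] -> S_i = 46*7^i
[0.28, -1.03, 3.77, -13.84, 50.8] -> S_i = 0.28*(-3.67)^i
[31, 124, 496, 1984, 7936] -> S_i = 31*4^i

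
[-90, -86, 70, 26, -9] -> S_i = Random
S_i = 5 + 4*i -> [5, 9, 13, 17, 21]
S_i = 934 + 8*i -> [934, 942, 950, 958, 966]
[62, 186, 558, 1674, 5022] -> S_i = 62*3^i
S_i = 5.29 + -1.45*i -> [5.29, 3.84, 2.39, 0.94, -0.51]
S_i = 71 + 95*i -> [71, 166, 261, 356, 451]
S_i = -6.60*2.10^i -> [-6.6, -13.86, -29.11, -61.12, -128.36]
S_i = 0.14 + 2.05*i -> [0.14, 2.19, 4.24, 6.29, 8.34]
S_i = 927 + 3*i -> [927, 930, 933, 936, 939]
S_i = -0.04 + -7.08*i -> [-0.04, -7.12, -14.2, -21.28, -28.36]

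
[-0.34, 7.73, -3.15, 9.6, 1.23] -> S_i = Random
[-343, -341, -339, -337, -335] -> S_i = -343 + 2*i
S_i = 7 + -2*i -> [7, 5, 3, 1, -1]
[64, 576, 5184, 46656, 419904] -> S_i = 64*9^i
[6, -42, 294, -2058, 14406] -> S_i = 6*-7^i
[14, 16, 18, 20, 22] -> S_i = 14 + 2*i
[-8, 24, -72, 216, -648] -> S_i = -8*-3^i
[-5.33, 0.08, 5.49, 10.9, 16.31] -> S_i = -5.33 + 5.41*i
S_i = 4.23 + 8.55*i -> [4.23, 12.78, 21.33, 29.88, 38.43]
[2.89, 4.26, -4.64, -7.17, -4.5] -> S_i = Random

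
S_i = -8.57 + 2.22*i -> [-8.57, -6.35, -4.13, -1.91, 0.31]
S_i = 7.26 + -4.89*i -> [7.26, 2.37, -2.52, -7.41, -12.3]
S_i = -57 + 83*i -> [-57, 26, 109, 192, 275]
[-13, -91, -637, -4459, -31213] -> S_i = -13*7^i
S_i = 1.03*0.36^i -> [1.03, 0.37, 0.13, 0.05, 0.02]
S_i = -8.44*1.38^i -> [-8.44, -11.65, -16.07, -22.18, -30.61]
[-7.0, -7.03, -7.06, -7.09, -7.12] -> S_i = -7.00 + -0.03*i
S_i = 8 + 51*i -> [8, 59, 110, 161, 212]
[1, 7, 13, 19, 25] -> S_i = 1 + 6*i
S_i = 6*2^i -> [6, 12, 24, 48, 96]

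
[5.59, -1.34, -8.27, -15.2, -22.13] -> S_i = 5.59 + -6.93*i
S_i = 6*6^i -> [6, 36, 216, 1296, 7776]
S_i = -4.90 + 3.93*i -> [-4.9, -0.97, 2.96, 6.89, 10.82]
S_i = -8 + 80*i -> [-8, 72, 152, 232, 312]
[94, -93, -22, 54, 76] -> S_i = Random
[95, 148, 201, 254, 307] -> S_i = 95 + 53*i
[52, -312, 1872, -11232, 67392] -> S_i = 52*-6^i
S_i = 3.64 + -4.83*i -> [3.64, -1.19, -6.02, -10.85, -15.68]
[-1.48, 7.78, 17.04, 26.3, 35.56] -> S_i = -1.48 + 9.26*i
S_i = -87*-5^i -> [-87, 435, -2175, 10875, -54375]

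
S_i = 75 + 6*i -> [75, 81, 87, 93, 99]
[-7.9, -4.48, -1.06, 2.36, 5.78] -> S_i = -7.90 + 3.42*i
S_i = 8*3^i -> [8, 24, 72, 216, 648]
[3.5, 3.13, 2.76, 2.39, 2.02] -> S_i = 3.50 + -0.37*i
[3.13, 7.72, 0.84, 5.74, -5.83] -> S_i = Random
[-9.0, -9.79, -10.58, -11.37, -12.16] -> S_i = -9.00 + -0.79*i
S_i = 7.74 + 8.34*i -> [7.74, 16.08, 24.42, 32.76, 41.1]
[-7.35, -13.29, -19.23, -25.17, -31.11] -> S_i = -7.35 + -5.94*i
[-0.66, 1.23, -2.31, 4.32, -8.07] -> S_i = -0.66*(-1.87)^i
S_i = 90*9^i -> [90, 810, 7290, 65610, 590490]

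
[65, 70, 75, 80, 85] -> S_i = 65 + 5*i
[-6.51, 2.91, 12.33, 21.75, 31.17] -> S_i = -6.51 + 9.42*i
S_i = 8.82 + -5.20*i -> [8.82, 3.62, -1.58, -6.78, -11.98]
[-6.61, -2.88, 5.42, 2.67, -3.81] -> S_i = Random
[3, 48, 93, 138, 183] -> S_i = 3 + 45*i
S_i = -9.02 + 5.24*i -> [-9.02, -3.78, 1.46, 6.7, 11.94]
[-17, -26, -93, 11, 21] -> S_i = Random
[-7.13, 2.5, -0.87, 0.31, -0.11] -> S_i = -7.13*(-0.35)^i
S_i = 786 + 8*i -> [786, 794, 802, 810, 818]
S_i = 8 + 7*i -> [8, 15, 22, 29, 36]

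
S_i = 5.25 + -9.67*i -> [5.25, -4.42, -14.09, -23.76, -33.43]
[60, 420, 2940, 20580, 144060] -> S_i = 60*7^i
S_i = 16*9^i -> [16, 144, 1296, 11664, 104976]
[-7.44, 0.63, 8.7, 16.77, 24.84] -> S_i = -7.44 + 8.07*i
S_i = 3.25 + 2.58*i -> [3.25, 5.83, 8.41, 10.99, 13.57]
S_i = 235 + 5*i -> [235, 240, 245, 250, 255]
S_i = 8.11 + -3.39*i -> [8.11, 4.72, 1.33, -2.06, -5.45]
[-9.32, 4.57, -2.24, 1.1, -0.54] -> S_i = -9.32*(-0.49)^i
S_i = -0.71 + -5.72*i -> [-0.71, -6.43, -12.15, -17.87, -23.59]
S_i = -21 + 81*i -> [-21, 60, 141, 222, 303]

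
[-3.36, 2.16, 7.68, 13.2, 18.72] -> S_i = -3.36 + 5.52*i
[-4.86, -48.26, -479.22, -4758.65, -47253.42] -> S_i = -4.86*9.93^i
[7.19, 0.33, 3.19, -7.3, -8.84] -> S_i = Random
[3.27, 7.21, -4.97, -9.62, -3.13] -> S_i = Random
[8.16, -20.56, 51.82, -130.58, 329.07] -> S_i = 8.16*(-2.52)^i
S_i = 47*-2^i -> [47, -94, 188, -376, 752]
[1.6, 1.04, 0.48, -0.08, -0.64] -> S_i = 1.60 + -0.56*i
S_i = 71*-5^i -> [71, -355, 1775, -8875, 44375]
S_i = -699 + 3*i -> [-699, -696, -693, -690, -687]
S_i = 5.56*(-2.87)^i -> [5.56, -15.96, 45.8, -131.44, 377.23]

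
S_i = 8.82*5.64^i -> [8.82, 49.74, 280.56, 1582.36, 8924.52]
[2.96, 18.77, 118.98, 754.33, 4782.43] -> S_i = 2.96*6.34^i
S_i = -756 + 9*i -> [-756, -747, -738, -729, -720]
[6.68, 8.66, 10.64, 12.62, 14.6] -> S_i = 6.68 + 1.98*i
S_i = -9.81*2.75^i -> [-9.81, -26.98, -74.19, -204.02, -561.05]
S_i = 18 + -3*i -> [18, 15, 12, 9, 6]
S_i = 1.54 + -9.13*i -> [1.54, -7.59, -16.72, -25.85, -34.98]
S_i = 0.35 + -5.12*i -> [0.35, -4.77, -9.89, -15.01, -20.13]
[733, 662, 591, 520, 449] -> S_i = 733 + -71*i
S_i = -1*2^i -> [-1, -2, -4, -8, -16]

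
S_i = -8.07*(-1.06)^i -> [-8.07, 8.55, -9.07, 9.61, -10.19]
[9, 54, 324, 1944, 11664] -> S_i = 9*6^i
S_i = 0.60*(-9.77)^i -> [0.6, -5.86, 57.27, -559.54, 5466.75]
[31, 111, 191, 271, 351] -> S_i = 31 + 80*i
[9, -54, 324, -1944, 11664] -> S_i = 9*-6^i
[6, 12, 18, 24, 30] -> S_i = 6 + 6*i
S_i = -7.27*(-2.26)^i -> [-7.27, 16.43, -37.13, 83.92, -189.66]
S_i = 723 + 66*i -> [723, 789, 855, 921, 987]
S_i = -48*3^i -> [-48, -144, -432, -1296, -3888]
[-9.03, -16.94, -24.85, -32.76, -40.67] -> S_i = -9.03 + -7.91*i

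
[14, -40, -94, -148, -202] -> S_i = 14 + -54*i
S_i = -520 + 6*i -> [-520, -514, -508, -502, -496]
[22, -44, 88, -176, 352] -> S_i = 22*-2^i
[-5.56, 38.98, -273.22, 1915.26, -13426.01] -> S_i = -5.56*(-7.01)^i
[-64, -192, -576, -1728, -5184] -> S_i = -64*3^i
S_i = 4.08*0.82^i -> [4.08, 3.35, 2.74, 2.25, 1.84]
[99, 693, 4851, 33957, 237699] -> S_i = 99*7^i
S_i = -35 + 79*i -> [-35, 44, 123, 202, 281]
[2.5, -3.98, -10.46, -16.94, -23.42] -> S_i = 2.50 + -6.48*i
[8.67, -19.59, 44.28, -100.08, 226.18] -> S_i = 8.67*(-2.26)^i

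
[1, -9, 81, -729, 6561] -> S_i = 1*-9^i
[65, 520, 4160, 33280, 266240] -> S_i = 65*8^i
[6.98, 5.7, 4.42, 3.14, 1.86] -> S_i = 6.98 + -1.28*i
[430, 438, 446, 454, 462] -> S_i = 430 + 8*i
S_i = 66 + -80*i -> [66, -14, -94, -174, -254]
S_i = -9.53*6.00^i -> [-9.53, -57.18, -343.08, -2058.48, -12350.88]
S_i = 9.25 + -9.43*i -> [9.25, -0.18, -9.61, -19.04, -28.47]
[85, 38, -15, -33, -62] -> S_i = Random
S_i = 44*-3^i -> [44, -132, 396, -1188, 3564]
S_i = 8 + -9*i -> [8, -1, -10, -19, -28]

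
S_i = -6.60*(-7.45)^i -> [-6.6, 49.17, -366.32, 2729.06, -20331.48]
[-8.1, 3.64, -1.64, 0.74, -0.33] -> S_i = -8.10*(-0.45)^i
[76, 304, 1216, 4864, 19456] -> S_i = 76*4^i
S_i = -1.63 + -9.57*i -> [-1.63, -11.2, -20.77, -30.34, -39.91]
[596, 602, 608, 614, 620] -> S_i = 596 + 6*i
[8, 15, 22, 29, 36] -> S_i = 8 + 7*i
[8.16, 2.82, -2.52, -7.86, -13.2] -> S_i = 8.16 + -5.34*i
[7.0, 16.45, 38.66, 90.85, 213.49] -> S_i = 7.00*2.35^i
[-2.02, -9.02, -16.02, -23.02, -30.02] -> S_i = -2.02 + -7.00*i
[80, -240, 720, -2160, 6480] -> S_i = 80*-3^i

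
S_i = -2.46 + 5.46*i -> [-2.46, 3.0, 8.46, 13.92, 19.38]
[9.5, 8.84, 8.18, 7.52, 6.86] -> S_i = 9.50 + -0.66*i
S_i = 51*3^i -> [51, 153, 459, 1377, 4131]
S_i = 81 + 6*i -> [81, 87, 93, 99, 105]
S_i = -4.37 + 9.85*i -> [-4.37, 5.48, 15.33, 25.18, 35.03]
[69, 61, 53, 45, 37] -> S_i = 69 + -8*i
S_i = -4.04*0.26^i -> [-4.04, -1.05, -0.27, -0.07, -0.02]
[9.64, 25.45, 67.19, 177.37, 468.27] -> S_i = 9.64*2.64^i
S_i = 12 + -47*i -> [12, -35, -82, -129, -176]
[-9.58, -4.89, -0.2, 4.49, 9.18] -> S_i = -9.58 + 4.69*i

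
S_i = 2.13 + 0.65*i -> [2.13, 2.78, 3.43, 4.08, 4.73]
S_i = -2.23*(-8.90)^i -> [-2.23, 19.85, -176.64, 1572.08, -13991.52]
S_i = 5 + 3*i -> [5, 8, 11, 14, 17]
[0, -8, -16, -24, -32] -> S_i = 0 + -8*i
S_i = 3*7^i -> [3, 21, 147, 1029, 7203]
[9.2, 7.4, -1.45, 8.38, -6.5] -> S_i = Random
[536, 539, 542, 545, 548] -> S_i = 536 + 3*i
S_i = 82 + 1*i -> [82, 83, 84, 85, 86]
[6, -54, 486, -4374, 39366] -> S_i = 6*-9^i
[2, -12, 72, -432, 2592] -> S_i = 2*-6^i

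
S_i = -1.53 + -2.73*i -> [-1.53, -4.26, -6.99, -9.72, -12.45]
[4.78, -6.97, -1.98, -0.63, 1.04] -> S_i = Random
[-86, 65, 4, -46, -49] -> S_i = Random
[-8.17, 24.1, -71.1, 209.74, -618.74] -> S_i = -8.17*(-2.95)^i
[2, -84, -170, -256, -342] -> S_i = 2 + -86*i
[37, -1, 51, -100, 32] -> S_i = Random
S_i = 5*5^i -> [5, 25, 125, 625, 3125]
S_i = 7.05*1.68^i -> [7.05, 11.84, 19.9, 33.43, 56.16]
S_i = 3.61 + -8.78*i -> [3.61, -5.17, -13.95, -22.73, -31.51]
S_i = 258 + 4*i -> [258, 262, 266, 270, 274]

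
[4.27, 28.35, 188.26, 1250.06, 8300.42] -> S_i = 4.27*6.64^i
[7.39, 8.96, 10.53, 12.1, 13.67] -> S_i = 7.39 + 1.57*i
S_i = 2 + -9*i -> [2, -7, -16, -25, -34]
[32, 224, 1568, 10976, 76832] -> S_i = 32*7^i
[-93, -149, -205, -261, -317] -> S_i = -93 + -56*i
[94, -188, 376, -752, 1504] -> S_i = 94*-2^i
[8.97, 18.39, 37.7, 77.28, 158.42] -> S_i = 8.97*2.05^i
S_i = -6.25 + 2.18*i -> [-6.25, -4.07, -1.89, 0.29, 2.47]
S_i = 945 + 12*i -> [945, 957, 969, 981, 993]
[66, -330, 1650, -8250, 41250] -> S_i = 66*-5^i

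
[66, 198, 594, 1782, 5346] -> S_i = 66*3^i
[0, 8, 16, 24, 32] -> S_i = 0 + 8*i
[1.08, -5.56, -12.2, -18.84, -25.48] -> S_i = 1.08 + -6.64*i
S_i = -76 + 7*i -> [-76, -69, -62, -55, -48]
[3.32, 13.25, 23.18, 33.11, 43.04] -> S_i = 3.32 + 9.93*i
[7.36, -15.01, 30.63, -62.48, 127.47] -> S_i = 7.36*(-2.04)^i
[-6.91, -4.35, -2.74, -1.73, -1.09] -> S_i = -6.91*0.63^i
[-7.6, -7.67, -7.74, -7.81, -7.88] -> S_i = -7.60 + -0.07*i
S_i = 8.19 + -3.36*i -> [8.19, 4.83, 1.47, -1.89, -5.25]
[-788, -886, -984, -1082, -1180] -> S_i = -788 + -98*i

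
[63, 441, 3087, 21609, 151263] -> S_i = 63*7^i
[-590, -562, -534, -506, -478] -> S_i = -590 + 28*i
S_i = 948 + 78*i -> [948, 1026, 1104, 1182, 1260]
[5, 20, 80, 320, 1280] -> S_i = 5*4^i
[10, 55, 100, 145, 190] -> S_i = 10 + 45*i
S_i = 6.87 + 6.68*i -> [6.87, 13.55, 20.23, 26.91, 33.59]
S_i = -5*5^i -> [-5, -25, -125, -625, -3125]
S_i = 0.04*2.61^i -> [0.04, 0.1, 0.27, 0.71, 1.86]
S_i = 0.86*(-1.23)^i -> [0.86, -1.06, 1.3, -1.6, 1.97]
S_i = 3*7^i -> [3, 21, 147, 1029, 7203]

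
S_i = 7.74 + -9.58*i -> [7.74, -1.84, -11.42, -21.0, -30.58]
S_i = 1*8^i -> [1, 8, 64, 512, 4096]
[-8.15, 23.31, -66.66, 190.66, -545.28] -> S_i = -8.15*(-2.86)^i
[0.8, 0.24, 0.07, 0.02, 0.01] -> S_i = 0.80*0.30^i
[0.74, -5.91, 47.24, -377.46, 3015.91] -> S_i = 0.74*(-7.99)^i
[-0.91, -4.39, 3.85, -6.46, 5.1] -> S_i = Random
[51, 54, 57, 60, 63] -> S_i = 51 + 3*i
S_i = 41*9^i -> [41, 369, 3321, 29889, 269001]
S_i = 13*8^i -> [13, 104, 832, 6656, 53248]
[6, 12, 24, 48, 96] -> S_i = 6*2^i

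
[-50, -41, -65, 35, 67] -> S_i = Random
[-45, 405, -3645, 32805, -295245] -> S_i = -45*-9^i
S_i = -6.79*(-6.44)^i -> [-6.79, 43.73, -281.61, 1813.54, -11679.2]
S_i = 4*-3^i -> [4, -12, 36, -108, 324]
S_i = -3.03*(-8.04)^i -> [-3.03, 24.36, -195.86, 1574.75, -12660.97]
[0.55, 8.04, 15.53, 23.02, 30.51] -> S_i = 0.55 + 7.49*i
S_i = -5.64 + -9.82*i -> [-5.64, -15.46, -25.28, -35.1, -44.92]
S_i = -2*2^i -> [-2, -4, -8, -16, -32]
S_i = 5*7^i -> [5, 35, 245, 1715, 12005]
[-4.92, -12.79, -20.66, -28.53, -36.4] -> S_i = -4.92 + -7.87*i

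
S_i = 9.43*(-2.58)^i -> [9.43, -24.33, 62.77, -161.95, 417.82]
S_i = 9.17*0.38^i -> [9.17, 3.48, 1.32, 0.5, 0.19]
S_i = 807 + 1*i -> [807, 808, 809, 810, 811]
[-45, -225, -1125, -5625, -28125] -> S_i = -45*5^i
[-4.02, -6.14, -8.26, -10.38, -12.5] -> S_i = -4.02 + -2.12*i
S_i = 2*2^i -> [2, 4, 8, 16, 32]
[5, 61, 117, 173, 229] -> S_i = 5 + 56*i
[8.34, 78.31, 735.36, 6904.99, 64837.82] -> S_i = 8.34*9.39^i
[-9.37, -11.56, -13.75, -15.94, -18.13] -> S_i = -9.37 + -2.19*i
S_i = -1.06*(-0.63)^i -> [-1.06, 0.67, -0.42, 0.27, -0.17]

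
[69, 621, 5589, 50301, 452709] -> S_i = 69*9^i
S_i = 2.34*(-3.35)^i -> [2.34, -7.84, 26.26, -87.97, 294.71]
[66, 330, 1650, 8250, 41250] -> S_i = 66*5^i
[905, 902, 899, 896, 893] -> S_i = 905 + -3*i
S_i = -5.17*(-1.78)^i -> [-5.17, 9.2, -16.38, 29.16, -51.9]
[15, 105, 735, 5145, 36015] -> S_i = 15*7^i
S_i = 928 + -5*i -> [928, 923, 918, 913, 908]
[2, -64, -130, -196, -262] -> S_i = 2 + -66*i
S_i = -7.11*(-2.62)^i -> [-7.11, 18.63, -48.81, 127.87, -335.02]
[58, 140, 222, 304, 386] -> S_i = 58 + 82*i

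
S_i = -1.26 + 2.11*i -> [-1.26, 0.85, 2.96, 5.07, 7.18]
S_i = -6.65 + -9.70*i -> [-6.65, -16.35, -26.05, -35.75, -45.45]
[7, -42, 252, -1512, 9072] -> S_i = 7*-6^i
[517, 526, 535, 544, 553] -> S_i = 517 + 9*i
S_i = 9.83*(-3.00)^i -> [9.83, -29.49, 88.47, -265.41, 796.23]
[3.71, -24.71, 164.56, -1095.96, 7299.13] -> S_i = 3.71*(-6.66)^i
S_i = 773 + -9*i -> [773, 764, 755, 746, 737]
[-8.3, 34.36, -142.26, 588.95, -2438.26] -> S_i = -8.30*(-4.14)^i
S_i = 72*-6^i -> [72, -432, 2592, -15552, 93312]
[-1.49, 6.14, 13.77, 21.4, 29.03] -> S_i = -1.49 + 7.63*i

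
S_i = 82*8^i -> [82, 656, 5248, 41984, 335872]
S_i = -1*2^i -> [-1, -2, -4, -8, -16]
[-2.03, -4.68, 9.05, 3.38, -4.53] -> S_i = Random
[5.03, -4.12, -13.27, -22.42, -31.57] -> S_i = 5.03 + -9.15*i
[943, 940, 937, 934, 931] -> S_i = 943 + -3*i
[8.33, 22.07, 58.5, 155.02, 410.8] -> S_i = 8.33*2.65^i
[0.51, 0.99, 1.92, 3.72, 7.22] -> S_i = 0.51*1.94^i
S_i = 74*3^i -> [74, 222, 666, 1998, 5994]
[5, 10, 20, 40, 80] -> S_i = 5*2^i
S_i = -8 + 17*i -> [-8, 9, 26, 43, 60]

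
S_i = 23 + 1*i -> [23, 24, 25, 26, 27]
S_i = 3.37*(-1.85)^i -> [3.37, -6.23, 11.53, -21.34, 39.47]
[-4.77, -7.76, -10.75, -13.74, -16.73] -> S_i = -4.77 + -2.99*i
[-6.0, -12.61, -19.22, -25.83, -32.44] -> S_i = -6.00 + -6.61*i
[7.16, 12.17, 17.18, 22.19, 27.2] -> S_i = 7.16 + 5.01*i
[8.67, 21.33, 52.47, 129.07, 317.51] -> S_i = 8.67*2.46^i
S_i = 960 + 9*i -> [960, 969, 978, 987, 996]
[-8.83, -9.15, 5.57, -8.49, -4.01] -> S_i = Random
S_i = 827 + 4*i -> [827, 831, 835, 839, 843]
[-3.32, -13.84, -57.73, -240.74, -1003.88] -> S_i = -3.32*4.17^i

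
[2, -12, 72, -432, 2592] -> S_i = 2*-6^i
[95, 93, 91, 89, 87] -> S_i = 95 + -2*i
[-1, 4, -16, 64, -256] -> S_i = -1*-4^i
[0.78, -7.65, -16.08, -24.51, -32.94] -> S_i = 0.78 + -8.43*i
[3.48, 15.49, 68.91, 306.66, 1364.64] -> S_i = 3.48*4.45^i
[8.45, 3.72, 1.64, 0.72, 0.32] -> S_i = 8.45*0.44^i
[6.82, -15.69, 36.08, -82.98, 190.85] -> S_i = 6.82*(-2.30)^i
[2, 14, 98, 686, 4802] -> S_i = 2*7^i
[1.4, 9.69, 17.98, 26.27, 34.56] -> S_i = 1.40 + 8.29*i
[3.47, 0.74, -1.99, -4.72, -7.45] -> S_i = 3.47 + -2.73*i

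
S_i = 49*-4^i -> [49, -196, 784, -3136, 12544]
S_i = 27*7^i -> [27, 189, 1323, 9261, 64827]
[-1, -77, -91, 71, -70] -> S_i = Random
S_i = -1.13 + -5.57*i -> [-1.13, -6.7, -12.27, -17.84, -23.41]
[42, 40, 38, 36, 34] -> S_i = 42 + -2*i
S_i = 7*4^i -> [7, 28, 112, 448, 1792]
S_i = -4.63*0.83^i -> [-4.63, -3.84, -3.19, -2.65, -2.2]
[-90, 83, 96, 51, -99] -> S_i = Random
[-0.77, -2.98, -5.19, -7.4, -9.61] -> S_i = -0.77 + -2.21*i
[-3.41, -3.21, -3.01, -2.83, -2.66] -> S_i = -3.41*0.94^i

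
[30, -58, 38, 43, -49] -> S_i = Random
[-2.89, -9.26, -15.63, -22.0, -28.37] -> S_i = -2.89 + -6.37*i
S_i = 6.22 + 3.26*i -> [6.22, 9.48, 12.74, 16.0, 19.26]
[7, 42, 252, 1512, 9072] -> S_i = 7*6^i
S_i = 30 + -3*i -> [30, 27, 24, 21, 18]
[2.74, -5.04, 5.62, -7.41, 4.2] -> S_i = Random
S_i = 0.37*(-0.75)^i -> [0.37, -0.28, 0.21, -0.16, 0.12]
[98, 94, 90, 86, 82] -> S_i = 98 + -4*i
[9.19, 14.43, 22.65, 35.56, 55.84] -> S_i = 9.19*1.57^i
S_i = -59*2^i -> [-59, -118, -236, -472, -944]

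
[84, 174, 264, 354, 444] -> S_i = 84 + 90*i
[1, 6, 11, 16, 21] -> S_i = 1 + 5*i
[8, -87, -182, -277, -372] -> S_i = 8 + -95*i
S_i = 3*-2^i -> [3, -6, 12, -24, 48]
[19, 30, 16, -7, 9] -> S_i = Random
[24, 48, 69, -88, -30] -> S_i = Random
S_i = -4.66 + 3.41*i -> [-4.66, -1.25, 2.16, 5.57, 8.98]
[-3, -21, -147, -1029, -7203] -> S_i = -3*7^i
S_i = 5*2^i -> [5, 10, 20, 40, 80]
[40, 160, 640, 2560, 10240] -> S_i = 40*4^i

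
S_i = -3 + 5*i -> [-3, 2, 7, 12, 17]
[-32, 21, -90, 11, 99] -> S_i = Random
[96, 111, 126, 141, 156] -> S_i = 96 + 15*i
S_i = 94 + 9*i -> [94, 103, 112, 121, 130]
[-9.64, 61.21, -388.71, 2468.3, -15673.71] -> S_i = -9.64*(-6.35)^i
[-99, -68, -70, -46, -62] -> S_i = Random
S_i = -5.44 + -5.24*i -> [-5.44, -10.68, -15.92, -21.16, -26.4]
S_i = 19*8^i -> [19, 152, 1216, 9728, 77824]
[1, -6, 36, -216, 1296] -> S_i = 1*-6^i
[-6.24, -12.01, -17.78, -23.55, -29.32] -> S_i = -6.24 + -5.77*i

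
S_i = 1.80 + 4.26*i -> [1.8, 6.06, 10.32, 14.58, 18.84]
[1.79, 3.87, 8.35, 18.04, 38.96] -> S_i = 1.79*2.16^i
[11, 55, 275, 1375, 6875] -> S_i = 11*5^i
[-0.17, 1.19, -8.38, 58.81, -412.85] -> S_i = -0.17*(-7.02)^i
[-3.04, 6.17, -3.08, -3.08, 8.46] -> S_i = Random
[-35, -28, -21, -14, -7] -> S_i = -35 + 7*i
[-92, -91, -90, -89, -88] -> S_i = -92 + 1*i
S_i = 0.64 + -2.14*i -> [0.64, -1.5, -3.64, -5.78, -7.92]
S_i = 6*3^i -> [6, 18, 54, 162, 486]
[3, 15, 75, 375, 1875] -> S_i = 3*5^i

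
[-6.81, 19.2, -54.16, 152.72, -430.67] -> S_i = -6.81*(-2.82)^i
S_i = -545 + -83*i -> [-545, -628, -711, -794, -877]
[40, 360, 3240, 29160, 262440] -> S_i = 40*9^i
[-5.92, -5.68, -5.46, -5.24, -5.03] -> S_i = -5.92*0.96^i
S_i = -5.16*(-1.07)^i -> [-5.16, 5.52, -5.91, 6.32, -6.76]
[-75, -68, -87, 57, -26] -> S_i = Random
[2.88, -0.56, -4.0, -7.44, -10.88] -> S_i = 2.88 + -3.44*i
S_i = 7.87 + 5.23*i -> [7.87, 13.1, 18.33, 23.56, 28.79]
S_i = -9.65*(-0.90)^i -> [-9.65, 8.68, -7.82, 7.03, -6.33]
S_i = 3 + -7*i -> [3, -4, -11, -18, -25]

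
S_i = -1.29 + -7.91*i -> [-1.29, -9.2, -17.11, -25.02, -32.93]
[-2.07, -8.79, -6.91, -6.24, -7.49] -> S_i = Random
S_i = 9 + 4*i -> [9, 13, 17, 21, 25]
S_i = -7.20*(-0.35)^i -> [-7.2, 2.52, -0.88, 0.31, -0.11]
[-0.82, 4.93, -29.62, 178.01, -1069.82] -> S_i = -0.82*(-6.01)^i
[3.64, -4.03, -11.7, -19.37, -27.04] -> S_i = 3.64 + -7.67*i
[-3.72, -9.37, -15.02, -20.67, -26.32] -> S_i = -3.72 + -5.65*i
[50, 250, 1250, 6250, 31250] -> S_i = 50*5^i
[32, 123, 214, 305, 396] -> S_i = 32 + 91*i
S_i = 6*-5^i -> [6, -30, 150, -750, 3750]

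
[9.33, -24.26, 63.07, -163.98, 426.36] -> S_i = 9.33*(-2.60)^i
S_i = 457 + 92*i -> [457, 549, 641, 733, 825]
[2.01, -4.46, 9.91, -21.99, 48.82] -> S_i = 2.01*(-2.22)^i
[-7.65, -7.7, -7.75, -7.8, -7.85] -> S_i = -7.65 + -0.05*i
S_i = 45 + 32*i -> [45, 77, 109, 141, 173]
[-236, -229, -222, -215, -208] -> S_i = -236 + 7*i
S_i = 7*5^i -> [7, 35, 175, 875, 4375]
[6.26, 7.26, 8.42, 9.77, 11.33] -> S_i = 6.26*1.16^i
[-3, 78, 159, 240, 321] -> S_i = -3 + 81*i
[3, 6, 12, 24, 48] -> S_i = 3*2^i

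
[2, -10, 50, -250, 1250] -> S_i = 2*-5^i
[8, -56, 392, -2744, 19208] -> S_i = 8*-7^i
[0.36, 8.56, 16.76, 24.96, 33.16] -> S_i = 0.36 + 8.20*i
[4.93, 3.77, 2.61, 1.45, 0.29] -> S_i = 4.93 + -1.16*i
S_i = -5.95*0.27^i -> [-5.95, -1.61, -0.43, -0.12, -0.03]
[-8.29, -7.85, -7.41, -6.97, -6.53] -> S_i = -8.29 + 0.44*i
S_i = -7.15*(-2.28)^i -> [-7.15, 16.3, -37.17, 84.74, -193.22]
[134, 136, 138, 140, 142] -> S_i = 134 + 2*i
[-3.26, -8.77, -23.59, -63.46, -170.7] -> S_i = -3.26*2.69^i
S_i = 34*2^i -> [34, 68, 136, 272, 544]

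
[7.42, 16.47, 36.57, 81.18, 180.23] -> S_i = 7.42*2.22^i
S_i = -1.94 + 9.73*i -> [-1.94, 7.79, 17.52, 27.25, 36.98]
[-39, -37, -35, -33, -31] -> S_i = -39 + 2*i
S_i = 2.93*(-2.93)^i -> [2.93, -8.58, 25.15, -73.7, 215.94]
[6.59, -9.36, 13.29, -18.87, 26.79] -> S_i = 6.59*(-1.42)^i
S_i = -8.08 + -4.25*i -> [-8.08, -12.33, -16.58, -20.83, -25.08]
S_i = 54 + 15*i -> [54, 69, 84, 99, 114]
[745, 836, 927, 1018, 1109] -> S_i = 745 + 91*i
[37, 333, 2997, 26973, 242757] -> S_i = 37*9^i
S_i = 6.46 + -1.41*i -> [6.46, 5.05, 3.64, 2.23, 0.82]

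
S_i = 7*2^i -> [7, 14, 28, 56, 112]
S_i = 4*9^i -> [4, 36, 324, 2916, 26244]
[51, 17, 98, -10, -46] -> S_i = Random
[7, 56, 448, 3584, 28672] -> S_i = 7*8^i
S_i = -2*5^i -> [-2, -10, -50, -250, -1250]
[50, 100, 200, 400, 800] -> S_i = 50*2^i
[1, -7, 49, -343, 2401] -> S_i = 1*-7^i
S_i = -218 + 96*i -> [-218, -122, -26, 70, 166]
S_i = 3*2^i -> [3, 6, 12, 24, 48]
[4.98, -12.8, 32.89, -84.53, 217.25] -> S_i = 4.98*(-2.57)^i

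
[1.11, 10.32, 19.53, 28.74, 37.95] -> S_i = 1.11 + 9.21*i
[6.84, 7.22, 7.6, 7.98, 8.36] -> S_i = 6.84 + 0.38*i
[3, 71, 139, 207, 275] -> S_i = 3 + 68*i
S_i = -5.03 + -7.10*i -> [-5.03, -12.13, -19.23, -26.33, -33.43]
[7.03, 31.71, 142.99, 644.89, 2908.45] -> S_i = 7.03*4.51^i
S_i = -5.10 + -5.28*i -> [-5.1, -10.38, -15.66, -20.94, -26.22]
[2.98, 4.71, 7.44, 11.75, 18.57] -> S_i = 2.98*1.58^i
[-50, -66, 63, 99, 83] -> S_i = Random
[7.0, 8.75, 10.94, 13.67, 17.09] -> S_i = 7.00*1.25^i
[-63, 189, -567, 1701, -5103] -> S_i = -63*-3^i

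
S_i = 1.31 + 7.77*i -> [1.31, 9.08, 16.85, 24.62, 32.39]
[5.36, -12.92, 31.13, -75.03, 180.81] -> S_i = 5.36*(-2.41)^i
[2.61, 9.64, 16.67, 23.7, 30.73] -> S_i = 2.61 + 7.03*i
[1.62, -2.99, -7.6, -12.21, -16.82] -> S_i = 1.62 + -4.61*i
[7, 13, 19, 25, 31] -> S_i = 7 + 6*i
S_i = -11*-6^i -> [-11, 66, -396, 2376, -14256]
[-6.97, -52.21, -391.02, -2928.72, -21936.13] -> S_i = -6.97*7.49^i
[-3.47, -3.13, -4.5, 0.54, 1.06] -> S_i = Random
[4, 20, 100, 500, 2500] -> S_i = 4*5^i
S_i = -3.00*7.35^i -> [-3.0, -22.05, -162.07, -1191.2, -8755.29]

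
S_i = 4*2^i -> [4, 8, 16, 32, 64]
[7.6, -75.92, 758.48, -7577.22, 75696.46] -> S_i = 7.60*(-9.99)^i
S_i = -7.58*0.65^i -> [-7.58, -4.93, -3.2, -2.08, -1.35]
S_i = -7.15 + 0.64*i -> [-7.15, -6.51, -5.87, -5.23, -4.59]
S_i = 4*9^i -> [4, 36, 324, 2916, 26244]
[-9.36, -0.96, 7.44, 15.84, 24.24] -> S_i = -9.36 + 8.40*i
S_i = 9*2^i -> [9, 18, 36, 72, 144]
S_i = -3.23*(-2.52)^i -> [-3.23, 8.14, -20.51, 51.69, -130.26]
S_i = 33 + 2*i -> [33, 35, 37, 39, 41]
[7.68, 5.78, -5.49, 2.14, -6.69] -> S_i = Random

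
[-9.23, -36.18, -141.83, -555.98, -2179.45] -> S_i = -9.23*3.92^i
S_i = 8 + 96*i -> [8, 104, 200, 296, 392]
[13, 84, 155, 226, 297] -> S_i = 13 + 71*i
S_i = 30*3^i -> [30, 90, 270, 810, 2430]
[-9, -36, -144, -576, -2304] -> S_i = -9*4^i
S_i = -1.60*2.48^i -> [-1.6, -3.97, -9.84, -24.4, -60.52]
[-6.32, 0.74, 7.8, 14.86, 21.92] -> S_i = -6.32 + 7.06*i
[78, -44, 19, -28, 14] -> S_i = Random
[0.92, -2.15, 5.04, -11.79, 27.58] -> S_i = 0.92*(-2.34)^i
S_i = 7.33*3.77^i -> [7.33, 27.63, 104.18, 392.76, 1480.71]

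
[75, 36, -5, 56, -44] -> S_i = Random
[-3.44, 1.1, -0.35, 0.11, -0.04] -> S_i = -3.44*(-0.32)^i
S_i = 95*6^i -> [95, 570, 3420, 20520, 123120]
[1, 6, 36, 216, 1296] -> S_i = 1*6^i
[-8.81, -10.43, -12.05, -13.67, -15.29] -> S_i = -8.81 + -1.62*i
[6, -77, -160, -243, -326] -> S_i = 6 + -83*i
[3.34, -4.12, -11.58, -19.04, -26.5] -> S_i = 3.34 + -7.46*i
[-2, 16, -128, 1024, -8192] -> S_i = -2*-8^i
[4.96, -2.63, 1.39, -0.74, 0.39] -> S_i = 4.96*(-0.53)^i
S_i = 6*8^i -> [6, 48, 384, 3072, 24576]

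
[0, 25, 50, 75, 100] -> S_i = 0 + 25*i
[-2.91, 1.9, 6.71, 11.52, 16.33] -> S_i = -2.91 + 4.81*i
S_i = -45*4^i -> [-45, -180, -720, -2880, -11520]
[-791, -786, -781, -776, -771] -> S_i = -791 + 5*i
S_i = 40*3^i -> [40, 120, 360, 1080, 3240]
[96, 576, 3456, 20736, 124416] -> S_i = 96*6^i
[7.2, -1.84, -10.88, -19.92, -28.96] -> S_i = 7.20 + -9.04*i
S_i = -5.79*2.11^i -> [-5.79, -12.22, -25.78, -54.39, -114.76]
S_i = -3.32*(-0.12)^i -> [-3.32, 0.4, -0.05, 0.01, -0.0]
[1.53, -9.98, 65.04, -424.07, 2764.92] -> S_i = 1.53*(-6.52)^i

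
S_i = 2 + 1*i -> [2, 3, 4, 5, 6]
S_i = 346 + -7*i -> [346, 339, 332, 325, 318]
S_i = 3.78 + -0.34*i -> [3.78, 3.44, 3.1, 2.76, 2.42]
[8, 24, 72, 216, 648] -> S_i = 8*3^i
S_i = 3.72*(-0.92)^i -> [3.72, -3.42, 3.15, -2.9, 2.66]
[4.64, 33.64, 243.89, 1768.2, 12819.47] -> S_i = 4.64*7.25^i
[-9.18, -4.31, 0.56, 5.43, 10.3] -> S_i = -9.18 + 4.87*i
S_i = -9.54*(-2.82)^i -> [-9.54, 26.9, -75.87, 213.94, -603.32]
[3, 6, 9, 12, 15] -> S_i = 3 + 3*i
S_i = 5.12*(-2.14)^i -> [5.12, -10.96, 23.45, -50.18, 107.38]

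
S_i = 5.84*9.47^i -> [5.84, 55.3, 523.74, 4959.78, 46969.16]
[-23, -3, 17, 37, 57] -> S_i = -23 + 20*i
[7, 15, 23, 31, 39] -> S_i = 7 + 8*i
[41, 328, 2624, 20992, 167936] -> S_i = 41*8^i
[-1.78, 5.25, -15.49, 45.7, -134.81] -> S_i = -1.78*(-2.95)^i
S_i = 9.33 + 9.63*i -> [9.33, 18.96, 28.59, 38.22, 47.85]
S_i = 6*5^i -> [6, 30, 150, 750, 3750]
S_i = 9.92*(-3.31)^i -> [9.92, -32.84, 108.68, -359.75, 1190.76]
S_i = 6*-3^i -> [6, -18, 54, -162, 486]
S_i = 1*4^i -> [1, 4, 16, 64, 256]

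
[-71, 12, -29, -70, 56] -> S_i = Random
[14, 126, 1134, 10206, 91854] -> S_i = 14*9^i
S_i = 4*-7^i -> [4, -28, 196, -1372, 9604]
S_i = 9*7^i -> [9, 63, 441, 3087, 21609]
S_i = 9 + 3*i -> [9, 12, 15, 18, 21]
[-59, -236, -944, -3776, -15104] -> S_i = -59*4^i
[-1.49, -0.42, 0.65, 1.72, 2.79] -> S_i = -1.49 + 1.07*i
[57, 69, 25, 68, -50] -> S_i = Random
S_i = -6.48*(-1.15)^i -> [-6.48, 7.45, -8.57, 9.86, -11.33]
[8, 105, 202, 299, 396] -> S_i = 8 + 97*i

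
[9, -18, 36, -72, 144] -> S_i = 9*-2^i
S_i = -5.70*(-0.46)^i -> [-5.7, 2.62, -1.21, 0.55, -0.26]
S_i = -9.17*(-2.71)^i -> [-9.17, 24.85, -67.35, 182.51, -494.59]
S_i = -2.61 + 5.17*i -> [-2.61, 2.56, 7.73, 12.9, 18.07]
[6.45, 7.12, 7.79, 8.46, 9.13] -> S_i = 6.45 + 0.67*i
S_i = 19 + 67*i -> [19, 86, 153, 220, 287]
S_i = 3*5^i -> [3, 15, 75, 375, 1875]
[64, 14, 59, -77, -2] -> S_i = Random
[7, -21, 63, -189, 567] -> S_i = 7*-3^i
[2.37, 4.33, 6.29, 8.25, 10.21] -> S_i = 2.37 + 1.96*i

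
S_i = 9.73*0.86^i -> [9.73, 8.37, 7.2, 6.19, 5.32]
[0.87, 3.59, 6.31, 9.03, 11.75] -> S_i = 0.87 + 2.72*i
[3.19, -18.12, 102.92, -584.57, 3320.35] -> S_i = 3.19*(-5.68)^i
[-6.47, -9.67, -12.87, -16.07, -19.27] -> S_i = -6.47 + -3.20*i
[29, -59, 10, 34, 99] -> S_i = Random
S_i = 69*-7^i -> [69, -483, 3381, -23667, 165669]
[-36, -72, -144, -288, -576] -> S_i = -36*2^i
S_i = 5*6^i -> [5, 30, 180, 1080, 6480]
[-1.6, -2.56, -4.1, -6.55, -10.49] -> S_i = -1.60*1.60^i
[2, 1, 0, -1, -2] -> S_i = 2 + -1*i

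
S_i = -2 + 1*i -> [-2, -1, 0, 1, 2]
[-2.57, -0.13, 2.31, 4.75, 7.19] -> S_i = -2.57 + 2.44*i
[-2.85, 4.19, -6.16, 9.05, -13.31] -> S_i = -2.85*(-1.47)^i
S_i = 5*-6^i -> [5, -30, 180, -1080, 6480]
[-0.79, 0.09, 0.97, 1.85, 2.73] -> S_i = -0.79 + 0.88*i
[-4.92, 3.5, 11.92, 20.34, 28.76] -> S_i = -4.92 + 8.42*i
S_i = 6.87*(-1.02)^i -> [6.87, -7.01, 7.15, -7.29, 7.44]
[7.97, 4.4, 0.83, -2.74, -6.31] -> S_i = 7.97 + -3.57*i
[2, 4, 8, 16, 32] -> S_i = 2*2^i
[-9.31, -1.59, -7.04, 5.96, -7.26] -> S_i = Random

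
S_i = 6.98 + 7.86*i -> [6.98, 14.84, 22.7, 30.56, 38.42]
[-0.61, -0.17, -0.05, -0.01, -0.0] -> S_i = -0.61*0.28^i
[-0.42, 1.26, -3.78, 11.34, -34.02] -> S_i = -0.42*(-3.00)^i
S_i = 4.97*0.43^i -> [4.97, 2.14, 0.92, 0.4, 0.17]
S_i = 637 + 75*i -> [637, 712, 787, 862, 937]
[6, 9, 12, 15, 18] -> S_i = 6 + 3*i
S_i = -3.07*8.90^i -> [-3.07, -27.32, -243.17, -2164.25, -19261.87]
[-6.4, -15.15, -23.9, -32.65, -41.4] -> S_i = -6.40 + -8.75*i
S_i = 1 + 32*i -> [1, 33, 65, 97, 129]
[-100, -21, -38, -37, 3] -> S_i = Random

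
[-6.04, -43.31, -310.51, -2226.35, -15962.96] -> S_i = -6.04*7.17^i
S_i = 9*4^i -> [9, 36, 144, 576, 2304]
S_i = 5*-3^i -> [5, -15, 45, -135, 405]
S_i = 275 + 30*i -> [275, 305, 335, 365, 395]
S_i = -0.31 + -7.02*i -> [-0.31, -7.33, -14.35, -21.37, -28.39]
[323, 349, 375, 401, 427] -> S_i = 323 + 26*i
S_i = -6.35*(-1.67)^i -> [-6.35, 10.6, -17.71, 29.57, -49.39]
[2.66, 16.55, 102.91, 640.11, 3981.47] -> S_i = 2.66*6.22^i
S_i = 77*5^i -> [77, 385, 1925, 9625, 48125]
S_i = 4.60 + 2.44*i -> [4.6, 7.04, 9.48, 11.92, 14.36]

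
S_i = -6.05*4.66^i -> [-6.05, -28.19, -131.38, -612.23, -2852.98]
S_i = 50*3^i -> [50, 150, 450, 1350, 4050]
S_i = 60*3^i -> [60, 180, 540, 1620, 4860]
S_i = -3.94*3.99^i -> [-3.94, -15.72, -62.73, -250.27, -998.59]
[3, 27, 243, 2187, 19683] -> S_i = 3*9^i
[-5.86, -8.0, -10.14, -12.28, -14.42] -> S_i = -5.86 + -2.14*i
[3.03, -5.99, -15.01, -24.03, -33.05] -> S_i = 3.03 + -9.02*i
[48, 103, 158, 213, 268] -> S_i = 48 + 55*i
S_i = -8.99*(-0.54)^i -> [-8.99, 4.85, -2.62, 1.42, -0.76]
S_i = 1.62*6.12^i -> [1.62, 9.91, 60.68, 371.34, 2272.59]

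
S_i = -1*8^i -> [-1, -8, -64, -512, -4096]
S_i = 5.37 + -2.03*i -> [5.37, 3.34, 1.31, -0.72, -2.75]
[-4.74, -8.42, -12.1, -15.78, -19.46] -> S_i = -4.74 + -3.68*i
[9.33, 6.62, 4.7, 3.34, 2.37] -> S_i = 9.33*0.71^i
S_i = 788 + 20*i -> [788, 808, 828, 848, 868]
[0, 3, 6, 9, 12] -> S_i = 0 + 3*i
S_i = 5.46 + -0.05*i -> [5.46, 5.41, 5.36, 5.31, 5.26]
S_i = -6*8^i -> [-6, -48, -384, -3072, -24576]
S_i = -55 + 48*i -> [-55, -7, 41, 89, 137]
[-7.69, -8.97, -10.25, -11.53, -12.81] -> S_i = -7.69 + -1.28*i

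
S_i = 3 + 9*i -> [3, 12, 21, 30, 39]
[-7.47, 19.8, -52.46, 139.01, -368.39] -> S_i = -7.47*(-2.65)^i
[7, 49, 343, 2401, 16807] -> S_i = 7*7^i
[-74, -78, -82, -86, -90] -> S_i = -74 + -4*i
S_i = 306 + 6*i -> [306, 312, 318, 324, 330]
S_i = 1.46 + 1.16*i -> [1.46, 2.62, 3.78, 4.94, 6.1]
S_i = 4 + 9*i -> [4, 13, 22, 31, 40]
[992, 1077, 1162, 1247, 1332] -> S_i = 992 + 85*i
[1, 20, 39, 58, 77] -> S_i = 1 + 19*i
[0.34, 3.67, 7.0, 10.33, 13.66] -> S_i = 0.34 + 3.33*i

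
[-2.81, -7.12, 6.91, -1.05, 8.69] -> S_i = Random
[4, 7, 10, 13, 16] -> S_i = 4 + 3*i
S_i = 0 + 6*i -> [0, 6, 12, 18, 24]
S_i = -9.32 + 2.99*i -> [-9.32, -6.33, -3.34, -0.35, 2.64]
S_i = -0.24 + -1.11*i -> [-0.24, -1.35, -2.46, -3.57, -4.68]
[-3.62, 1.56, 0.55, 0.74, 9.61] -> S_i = Random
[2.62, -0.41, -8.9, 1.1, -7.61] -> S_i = Random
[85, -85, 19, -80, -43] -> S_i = Random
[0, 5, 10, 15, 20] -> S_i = 0 + 5*i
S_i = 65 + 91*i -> [65, 156, 247, 338, 429]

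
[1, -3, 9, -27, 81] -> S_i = 1*-3^i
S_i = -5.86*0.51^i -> [-5.86, -2.99, -1.52, -0.78, -0.4]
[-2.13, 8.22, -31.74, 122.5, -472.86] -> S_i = -2.13*(-3.86)^i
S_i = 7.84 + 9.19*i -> [7.84, 17.03, 26.22, 35.41, 44.6]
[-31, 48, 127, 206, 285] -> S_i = -31 + 79*i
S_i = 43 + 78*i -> [43, 121, 199, 277, 355]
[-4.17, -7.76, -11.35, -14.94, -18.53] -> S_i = -4.17 + -3.59*i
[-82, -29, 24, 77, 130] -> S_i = -82 + 53*i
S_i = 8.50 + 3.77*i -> [8.5, 12.27, 16.04, 19.81, 23.58]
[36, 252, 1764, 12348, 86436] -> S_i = 36*7^i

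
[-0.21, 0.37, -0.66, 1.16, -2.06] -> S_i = -0.21*(-1.77)^i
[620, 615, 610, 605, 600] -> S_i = 620 + -5*i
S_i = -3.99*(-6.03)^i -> [-3.99, 24.06, -145.08, 874.83, -5275.24]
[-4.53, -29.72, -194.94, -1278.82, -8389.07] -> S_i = -4.53*6.56^i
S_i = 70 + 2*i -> [70, 72, 74, 76, 78]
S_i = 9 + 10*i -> [9, 19, 29, 39, 49]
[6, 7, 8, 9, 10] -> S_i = 6 + 1*i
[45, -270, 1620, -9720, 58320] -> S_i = 45*-6^i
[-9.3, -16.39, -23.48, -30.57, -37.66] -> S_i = -9.30 + -7.09*i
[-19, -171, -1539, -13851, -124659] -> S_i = -19*9^i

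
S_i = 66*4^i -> [66, 264, 1056, 4224, 16896]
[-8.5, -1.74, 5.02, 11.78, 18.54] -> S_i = -8.50 + 6.76*i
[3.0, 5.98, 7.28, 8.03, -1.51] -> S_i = Random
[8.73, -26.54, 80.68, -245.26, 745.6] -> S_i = 8.73*(-3.04)^i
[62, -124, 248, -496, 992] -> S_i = 62*-2^i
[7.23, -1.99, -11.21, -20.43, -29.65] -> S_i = 7.23 + -9.22*i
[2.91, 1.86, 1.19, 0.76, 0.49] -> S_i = 2.91*0.64^i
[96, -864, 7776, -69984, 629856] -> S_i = 96*-9^i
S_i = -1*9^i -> [-1, -9, -81, -729, -6561]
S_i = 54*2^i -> [54, 108, 216, 432, 864]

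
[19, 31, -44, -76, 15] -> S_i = Random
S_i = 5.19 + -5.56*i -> [5.19, -0.37, -5.93, -11.49, -17.05]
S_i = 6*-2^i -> [6, -12, 24, -48, 96]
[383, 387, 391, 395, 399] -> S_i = 383 + 4*i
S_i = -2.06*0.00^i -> [-2.06, -0.0, -0.0, -0.0, -0.0]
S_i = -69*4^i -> [-69, -276, -1104, -4416, -17664]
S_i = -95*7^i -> [-95, -665, -4655, -32585, -228095]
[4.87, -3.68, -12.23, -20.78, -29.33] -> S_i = 4.87 + -8.55*i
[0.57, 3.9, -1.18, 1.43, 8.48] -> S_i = Random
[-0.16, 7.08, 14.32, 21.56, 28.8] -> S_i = -0.16 + 7.24*i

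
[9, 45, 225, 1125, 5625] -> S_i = 9*5^i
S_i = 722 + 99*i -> [722, 821, 920, 1019, 1118]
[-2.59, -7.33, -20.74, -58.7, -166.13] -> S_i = -2.59*2.83^i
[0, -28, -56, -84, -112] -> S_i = 0 + -28*i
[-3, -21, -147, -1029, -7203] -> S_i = -3*7^i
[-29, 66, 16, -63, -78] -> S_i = Random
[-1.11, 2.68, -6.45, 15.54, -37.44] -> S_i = -1.11*(-2.41)^i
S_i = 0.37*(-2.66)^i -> [0.37, -0.98, 2.62, -6.96, 18.52]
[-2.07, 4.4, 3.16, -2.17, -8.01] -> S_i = Random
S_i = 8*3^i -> [8, 24, 72, 216, 648]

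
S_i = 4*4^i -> [4, 16, 64, 256, 1024]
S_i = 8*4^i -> [8, 32, 128, 512, 2048]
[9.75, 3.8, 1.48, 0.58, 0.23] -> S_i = 9.75*0.39^i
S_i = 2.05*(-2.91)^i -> [2.05, -5.97, 17.36, -50.52, 147.0]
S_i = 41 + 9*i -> [41, 50, 59, 68, 77]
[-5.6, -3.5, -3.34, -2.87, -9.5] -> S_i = Random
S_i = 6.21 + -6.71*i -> [6.21, -0.5, -7.21, -13.92, -20.63]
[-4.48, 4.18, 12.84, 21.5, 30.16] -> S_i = -4.48 + 8.66*i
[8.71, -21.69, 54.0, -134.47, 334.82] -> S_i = 8.71*(-2.49)^i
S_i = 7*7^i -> [7, 49, 343, 2401, 16807]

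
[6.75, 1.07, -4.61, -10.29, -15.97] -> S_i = 6.75 + -5.68*i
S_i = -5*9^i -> [-5, -45, -405, -3645, -32805]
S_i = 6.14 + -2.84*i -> [6.14, 3.3, 0.46, -2.38, -5.22]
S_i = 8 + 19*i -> [8, 27, 46, 65, 84]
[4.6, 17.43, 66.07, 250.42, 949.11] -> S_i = 4.60*3.79^i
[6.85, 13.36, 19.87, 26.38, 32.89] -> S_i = 6.85 + 6.51*i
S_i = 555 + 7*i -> [555, 562, 569, 576, 583]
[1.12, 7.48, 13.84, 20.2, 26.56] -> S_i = 1.12 + 6.36*i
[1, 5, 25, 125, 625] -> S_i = 1*5^i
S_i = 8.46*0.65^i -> [8.46, 5.5, 3.57, 2.32, 1.51]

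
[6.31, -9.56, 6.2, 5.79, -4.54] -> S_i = Random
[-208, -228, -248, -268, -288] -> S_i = -208 + -20*i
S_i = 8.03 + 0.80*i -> [8.03, 8.83, 9.63, 10.43, 11.23]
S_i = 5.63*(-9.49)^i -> [5.63, -53.43, 507.04, -4811.79, 45663.93]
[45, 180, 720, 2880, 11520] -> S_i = 45*4^i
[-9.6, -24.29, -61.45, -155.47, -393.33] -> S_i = -9.60*2.53^i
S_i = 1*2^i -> [1, 2, 4, 8, 16]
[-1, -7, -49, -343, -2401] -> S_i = -1*7^i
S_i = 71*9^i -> [71, 639, 5751, 51759, 465831]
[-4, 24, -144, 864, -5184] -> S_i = -4*-6^i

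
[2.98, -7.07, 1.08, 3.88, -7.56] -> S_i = Random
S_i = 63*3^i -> [63, 189, 567, 1701, 5103]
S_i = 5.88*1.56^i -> [5.88, 9.17, 14.31, 22.32, 34.82]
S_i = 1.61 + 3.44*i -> [1.61, 5.05, 8.49, 11.93, 15.37]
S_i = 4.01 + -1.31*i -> [4.01, 2.7, 1.39, 0.08, -1.23]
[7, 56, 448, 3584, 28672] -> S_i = 7*8^i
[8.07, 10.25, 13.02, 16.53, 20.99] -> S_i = 8.07*1.27^i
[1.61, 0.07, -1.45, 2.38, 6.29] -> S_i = Random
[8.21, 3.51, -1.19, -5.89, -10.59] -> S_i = 8.21 + -4.70*i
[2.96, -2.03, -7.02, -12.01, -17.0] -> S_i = 2.96 + -4.99*i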